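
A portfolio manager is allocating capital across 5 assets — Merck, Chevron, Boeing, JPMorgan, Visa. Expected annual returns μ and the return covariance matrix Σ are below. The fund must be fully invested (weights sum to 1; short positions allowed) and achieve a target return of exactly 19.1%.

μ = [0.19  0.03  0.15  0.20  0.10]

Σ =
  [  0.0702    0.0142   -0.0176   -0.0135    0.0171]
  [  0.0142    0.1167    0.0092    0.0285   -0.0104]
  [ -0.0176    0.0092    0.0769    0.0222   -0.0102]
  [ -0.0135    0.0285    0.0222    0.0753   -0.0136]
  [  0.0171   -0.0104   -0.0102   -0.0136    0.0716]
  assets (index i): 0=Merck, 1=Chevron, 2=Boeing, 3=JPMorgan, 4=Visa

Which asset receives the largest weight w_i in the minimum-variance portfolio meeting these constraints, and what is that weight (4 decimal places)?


x=Σ⁻¹μ = [3.7958  -1.0765  2.1531  3.3394  1.2748]
y=Σ⁻¹𝟙 = [15.9692  3.6046  14.4158  13.2837  15.2530]
a=μᵀx=1.807247  b=𝟙ᵀx=9.486697  c=𝟙ᵀy=62.526319  D=ac−b²=23.003114
λ₁=(c·0.191−b)/D = (62.526319·0.191−9.486697)/23.003114 = 0.106761
λ₂=(a−b·0.191)/D = (1.807247−9.486697·0.191)/23.003114 = -0.000205
w* = 0.106761·x + -0.000205·y:
  w_0 = 0.106761·3.7958 + -0.000205·15.9692 = 0.4020  (Merck)
  w_1 = 0.106761·-1.0765 + -0.000205·3.6046 = -0.1157  (Chevron)
  w_2 = 0.106761·2.1531 + -0.000205·14.4158 = 0.2269  (Boeing)
  w_3 = 0.106761·3.3394 + -0.000205·13.2837 = 0.3538  (JPMorgan)
  w_4 = 0.106761·1.2748 + -0.000205·15.2530 = 0.1330  (Visa)
Σw_i=1.0000  μᵀw=0.1910
σ²=wᵀΣw=λ₁·μ_p+λ₂ = 0.106761·0.191 + -0.000205 = 0.020186 ≈ 0.0202

Merck (0.4020)


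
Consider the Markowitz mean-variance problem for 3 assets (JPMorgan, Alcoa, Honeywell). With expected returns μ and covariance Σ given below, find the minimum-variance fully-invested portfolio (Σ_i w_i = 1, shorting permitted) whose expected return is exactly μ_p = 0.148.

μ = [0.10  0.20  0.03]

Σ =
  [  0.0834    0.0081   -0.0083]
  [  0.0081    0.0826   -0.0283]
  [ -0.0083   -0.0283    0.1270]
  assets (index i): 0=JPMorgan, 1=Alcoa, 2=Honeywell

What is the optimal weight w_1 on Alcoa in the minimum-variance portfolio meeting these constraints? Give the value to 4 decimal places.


0.6051

g=Σ⁻¹μ = [1.0326  2.6245  0.8885]
h=Σ⁻¹𝟙 = [11.7210  15.0677  11.9976]
a=μᵀg=0.654808  b=𝟙ᵀg=4.545573  c=𝟙ᵀh=38.786363  D=ac−b²=4.735378
λ₁=(c·0.148−b)/D = (38.786363·0.148−4.545573)/4.735378 = 0.252315
λ₂=(a−b·0.148)/D = (0.654808−4.545573·0.148)/4.735378 = -0.003788
w* = 0.252315·g + -0.003788·h:
  w_0 = 0.252315·1.0326 + -0.003788·11.7210 = 0.2161  (JPMorgan)
  w_1 = 0.252315·2.6245 + -0.003788·15.0677 = 0.6051  (Alcoa)
  w_2 = 0.252315·0.8885 + -0.003788·11.9976 = 0.1787  (Honeywell)
Σw_i=1.0000  μᵀw=0.1480
σ²=wᵀΣw=λ₁·μ_p+λ₂ = 0.252315·0.148 + -0.003788 = 0.033555 ≈ 0.0336


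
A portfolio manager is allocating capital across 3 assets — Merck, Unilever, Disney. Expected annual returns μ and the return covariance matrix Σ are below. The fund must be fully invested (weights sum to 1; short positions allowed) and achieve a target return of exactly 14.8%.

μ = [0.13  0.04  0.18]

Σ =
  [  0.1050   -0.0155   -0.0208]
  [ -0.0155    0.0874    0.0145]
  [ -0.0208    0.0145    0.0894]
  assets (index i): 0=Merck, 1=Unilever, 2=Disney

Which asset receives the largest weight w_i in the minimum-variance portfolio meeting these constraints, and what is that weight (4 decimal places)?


p=Σ⁻¹μ = [1.7618  0.3783  2.3620]
q=Σ⁻¹𝟙 = [13.7366  11.8096  12.4663]
a=μᵀp=0.669325  b=𝟙ᵀp=4.502071  c=𝟙ᵀq=38.012466  D=ac−b²=5.174063
λ₁=(c·0.148−b)/D = (38.012466·0.148−4.502071)/5.174063 = 0.217194
λ₂=(a−b·0.148)/D = (0.669325−4.502071·0.148)/5.174063 = 0.000583
w* = 0.217194·p + 0.000583·q:
  w_0 = 0.217194·1.7618 + 0.000583·13.7366 = 0.3907  (Merck)
  w_1 = 0.217194·0.3783 + 0.000583·11.8096 = 0.0890  (Unilever)
  w_2 = 0.217194·2.3620 + 0.000583·12.4663 = 0.5203  (Disney)
Σw_i=1.0000  μᵀw=0.1480
σ²=wᵀΣw=λ₁·μ_p+λ₂ = 0.217194·0.148 + 0.000583 = 0.032728 ≈ 0.0327

Disney (0.5203)


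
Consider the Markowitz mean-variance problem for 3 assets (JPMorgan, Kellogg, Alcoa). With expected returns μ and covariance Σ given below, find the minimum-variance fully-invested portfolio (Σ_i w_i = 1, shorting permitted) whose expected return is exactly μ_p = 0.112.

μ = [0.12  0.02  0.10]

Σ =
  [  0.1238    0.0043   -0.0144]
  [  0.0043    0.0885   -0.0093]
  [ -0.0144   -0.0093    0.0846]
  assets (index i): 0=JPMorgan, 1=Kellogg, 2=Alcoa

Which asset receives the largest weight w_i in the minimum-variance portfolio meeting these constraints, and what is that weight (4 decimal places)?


x=Σ⁻¹μ = [1.1220  0.3194  1.4081]
y=Σ⁻¹𝟙 = [9.3658  12.3972  14.7773]
a=μᵀx=0.281842  b=𝟙ᵀx=2.849573  c=𝟙ᵀy=36.540366  D=ac−b²=2.178528
λ₁=(c·0.112−b)/D = (36.540366·0.112−2.849573)/2.178528 = 0.570545
λ₂=(a−b·0.112)/D = (0.281842−2.849573·0.112)/2.178528 = -0.017127
w* = 0.570545·x + -0.017127·y:
  w_0 = 0.570545·1.1220 + -0.017127·9.3658 = 0.4797  (JPMorgan)
  w_1 = 0.570545·0.3194 + -0.017127·12.3972 = -0.0301  (Kellogg)
  w_2 = 0.570545·1.4081 + -0.017127·14.7773 = 0.5503  (Alcoa)
Σw_i=1.0000  μᵀw=0.1120
σ²=wᵀΣw=λ₁·μ_p+λ₂ = 0.570545·0.112 + -0.017127 = 0.046775 ≈ 0.0468

Alcoa (0.5503)


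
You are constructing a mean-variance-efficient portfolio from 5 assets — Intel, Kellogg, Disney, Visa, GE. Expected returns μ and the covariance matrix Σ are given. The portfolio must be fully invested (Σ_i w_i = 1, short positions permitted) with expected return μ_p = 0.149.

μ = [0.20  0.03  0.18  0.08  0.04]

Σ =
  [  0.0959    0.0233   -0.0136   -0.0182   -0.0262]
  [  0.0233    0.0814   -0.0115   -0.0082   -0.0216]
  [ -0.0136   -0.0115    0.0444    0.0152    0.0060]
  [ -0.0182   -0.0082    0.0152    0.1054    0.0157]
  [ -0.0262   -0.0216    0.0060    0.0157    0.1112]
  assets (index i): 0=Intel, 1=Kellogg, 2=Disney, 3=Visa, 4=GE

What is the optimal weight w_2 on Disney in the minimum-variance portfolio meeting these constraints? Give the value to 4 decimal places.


0.4526

g=Σ⁻¹μ = [2.9721  0.4642  4.8049  0.4931  0.8213]
h=Σ⁻¹𝟙 = [15.4194  15.9500  27.0152  7.5284  13.2034]
a=μᵀg=1.545514  b=𝟙ᵀg=9.555530  c=𝟙ᵀh=79.116475  D=ac−b²=30.967481
λ₁=(c·0.149−b)/D = (79.116475·0.149−9.555530)/30.967481 = 0.072102
λ₂=(a−b·0.149)/D = (1.545514−9.555530·0.149)/30.967481 = 0.003931
w* = 0.072102·g + 0.003931·h:
  w_0 = 0.072102·2.9721 + 0.003931·15.4194 = 0.2749  (Intel)
  w_1 = 0.072102·0.4642 + 0.003931·15.9500 = 0.0962  (Kellogg)
  w_2 = 0.072102·4.8049 + 0.003931·27.0152 = 0.4526  (Disney)
  w_3 = 0.072102·0.4931 + 0.003931·7.5284 = 0.0651  (Visa)
  w_4 = 0.072102·0.8213 + 0.003931·13.2034 = 0.1111  (GE)
Σw_i=1.0000  μᵀw=0.1490
σ²=wᵀΣw=λ₁·μ_p+λ₂ = 0.072102·0.149 + 0.003931 = 0.014674 ≈ 0.0147


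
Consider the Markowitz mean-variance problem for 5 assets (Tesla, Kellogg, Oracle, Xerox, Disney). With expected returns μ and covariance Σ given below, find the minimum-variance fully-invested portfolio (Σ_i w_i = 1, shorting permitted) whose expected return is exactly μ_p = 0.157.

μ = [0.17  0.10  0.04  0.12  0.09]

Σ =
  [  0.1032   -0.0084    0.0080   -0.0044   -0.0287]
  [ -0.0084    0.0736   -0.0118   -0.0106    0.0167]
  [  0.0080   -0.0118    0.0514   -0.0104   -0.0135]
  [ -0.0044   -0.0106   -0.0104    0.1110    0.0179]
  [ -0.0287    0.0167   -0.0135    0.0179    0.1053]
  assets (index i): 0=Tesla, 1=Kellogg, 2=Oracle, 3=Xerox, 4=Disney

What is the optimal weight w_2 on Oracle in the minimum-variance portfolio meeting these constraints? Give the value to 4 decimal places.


-0.2183

u=Σ⁻¹μ = [2.0400  1.7544  1.4111  1.2851  1.0949]
v=Σ⁻¹𝟙 = [12.7992  18.5183  27.1564  11.9756  11.4941]
a=μᵀu=0.831438  b=𝟙ᵀu=7.585493  c=𝟙ᵀv=81.943634  D=ac−b²=10.591363
λ₁=(c·0.157−b)/D = (81.943634·0.157−7.585493)/10.591363 = 0.498487
λ₂=(a−b·0.157)/D = (0.831438−7.585493·0.157)/10.591363 = -0.033941
w* = 0.498487·u + -0.033941·v:
  w_0 = 0.498487·2.0400 + -0.033941·12.7992 = 0.5825  (Tesla)
  w_1 = 0.498487·1.7544 + -0.033941·18.5183 = 0.2460  (Kellogg)
  w_2 = 0.498487·1.4111 + -0.033941·27.1564 = -0.2183  (Oracle)
  w_3 = 0.498487·1.2851 + -0.033941·11.9756 = 0.2341  (Xerox)
  w_4 = 0.498487·1.0949 + -0.033941·11.4941 = 0.1557  (Disney)
Σw_i=1.0000  μᵀw=0.1570
σ²=wᵀΣw=λ₁·μ_p+λ₂ = 0.498487·0.157 + -0.033941 = 0.044321 ≈ 0.0443


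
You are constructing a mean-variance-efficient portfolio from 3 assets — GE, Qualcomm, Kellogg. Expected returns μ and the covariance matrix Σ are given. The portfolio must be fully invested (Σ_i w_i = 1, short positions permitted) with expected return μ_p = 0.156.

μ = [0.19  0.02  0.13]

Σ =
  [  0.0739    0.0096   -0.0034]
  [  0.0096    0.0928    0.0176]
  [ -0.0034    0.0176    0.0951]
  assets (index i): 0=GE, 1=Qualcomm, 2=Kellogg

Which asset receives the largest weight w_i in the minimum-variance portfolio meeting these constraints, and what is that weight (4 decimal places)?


g=Σ⁻¹μ = [2.6871  -0.3523  1.5283]
h=Σ⁻¹𝟙 = [12.9825  7.6179  9.5696]
a=μᵀg=0.702179  b=𝟙ᵀg=3.863070  c=𝟙ᵀh=30.169956  D=ac−b²=6.261414
λ₁=(c·0.156−b)/D = (30.169956·0.156−3.863070)/6.261414 = 0.134705
λ₂=(a−b·0.156)/D = (0.702179−3.863070·0.156)/6.261414 = 0.015897
w* = 0.134705·g + 0.015897·h:
  w_0 = 0.134705·2.6871 + 0.015897·12.9825 = 0.5684  (GE)
  w_1 = 0.134705·-0.3523 + 0.015897·7.6179 = 0.0736  (Qualcomm)
  w_2 = 0.134705·1.5283 + 0.015897·9.5696 = 0.3580  (Kellogg)
Σw_i=1.0000  μᵀw=0.1560
σ²=wᵀΣw=λ₁·μ_p+λ₂ = 0.134705·0.156 + 0.015897 = 0.036911 ≈ 0.0369

GE (0.5684)


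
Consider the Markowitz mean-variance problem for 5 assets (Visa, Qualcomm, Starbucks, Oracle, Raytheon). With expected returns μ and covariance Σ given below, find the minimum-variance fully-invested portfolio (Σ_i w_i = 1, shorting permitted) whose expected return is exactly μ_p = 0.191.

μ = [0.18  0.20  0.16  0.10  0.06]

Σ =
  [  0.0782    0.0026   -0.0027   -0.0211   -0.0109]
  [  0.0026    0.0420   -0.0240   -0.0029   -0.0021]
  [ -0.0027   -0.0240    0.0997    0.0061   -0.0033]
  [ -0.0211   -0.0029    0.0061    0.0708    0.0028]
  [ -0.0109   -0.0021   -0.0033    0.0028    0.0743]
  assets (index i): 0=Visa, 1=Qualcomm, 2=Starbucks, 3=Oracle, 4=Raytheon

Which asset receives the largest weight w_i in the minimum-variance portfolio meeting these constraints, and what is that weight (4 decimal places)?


Qualcomm (0.5847)

x=Σ⁻¹μ = [3.0056  6.6310  3.1945  2.2455  1.4931]
y=Σ⁻¹𝟙 = [19.8691  35.3381  18.4777  19.2103  17.4693]
a=μᵀx=2.692456  b=𝟙ᵀx=16.569686  c=𝟙ᵀy=110.364566  D=ac−b²=22.597238
λ₁=(c·0.191−b)/D = (110.364566·0.191−16.569686)/22.597238 = 0.199580
λ₂=(a−b·0.191)/D = (2.692456−16.569686·0.191)/22.597238 = -0.020903
w* = 0.199580·x + -0.020903·y:
  w_0 = 0.199580·3.0056 + -0.020903·19.8691 = 0.1845  (Visa)
  w_1 = 0.199580·6.6310 + -0.020903·35.3381 = 0.5847  (Qualcomm)
  w_2 = 0.199580·3.1945 + -0.020903·18.4777 = 0.2513  (Starbucks)
  w_3 = 0.199580·2.2455 + -0.020903·19.2103 = 0.0466  (Oracle)
  w_4 = 0.199580·1.4931 + -0.020903·17.4693 = -0.0672  (Raytheon)
Σw_i=1.0000  μᵀw=0.1910
σ²=wᵀΣw=λ₁·μ_p+λ₂ = 0.199580·0.191 + -0.020903 = 0.017217 ≈ 0.0172


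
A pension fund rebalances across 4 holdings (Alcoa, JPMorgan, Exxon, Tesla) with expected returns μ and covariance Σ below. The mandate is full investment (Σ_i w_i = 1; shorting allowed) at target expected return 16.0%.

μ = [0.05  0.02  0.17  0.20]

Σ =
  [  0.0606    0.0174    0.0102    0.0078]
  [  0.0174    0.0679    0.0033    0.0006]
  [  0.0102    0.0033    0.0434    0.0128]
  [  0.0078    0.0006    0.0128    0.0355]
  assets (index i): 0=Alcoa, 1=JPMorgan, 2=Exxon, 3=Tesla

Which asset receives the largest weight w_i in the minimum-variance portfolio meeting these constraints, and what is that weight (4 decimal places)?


Tesla (0.5163)

p=Σ⁻¹μ = [-0.2767  0.1989  2.5608  4.7679]
q=Σ⁻¹𝟙 = [8.0313  11.8012  14.0187  21.1503]
a=μᵀp=1.379056  b=𝟙ᵀp=7.250833  c=𝟙ᵀq=55.001540  D=ac−b²=23.275607
λ₁=(c·0.160−b)/D = (55.001540·0.160−7.250833)/23.275607 = 0.066568
λ₂=(a−b·0.160)/D = (1.379056−7.250833·0.160)/23.275607 = 0.009406
w* = 0.066568·p + 0.009406·q:
  w_0 = 0.066568·-0.2767 + 0.009406·8.0313 = 0.0571  (Alcoa)
  w_1 = 0.066568·0.1989 + 0.009406·11.8012 = 0.1242  (JPMorgan)
  w_2 = 0.066568·2.5608 + 0.009406·14.0187 = 0.3023  (Exxon)
  w_3 = 0.066568·4.7679 + 0.009406·21.1503 = 0.5163  (Tesla)
Σw_i=1.0000  μᵀw=0.1600
σ²=wᵀΣw=λ₁·μ_p+λ₂ = 0.066568·0.160 + 0.009406 = 0.020057 ≈ 0.0201


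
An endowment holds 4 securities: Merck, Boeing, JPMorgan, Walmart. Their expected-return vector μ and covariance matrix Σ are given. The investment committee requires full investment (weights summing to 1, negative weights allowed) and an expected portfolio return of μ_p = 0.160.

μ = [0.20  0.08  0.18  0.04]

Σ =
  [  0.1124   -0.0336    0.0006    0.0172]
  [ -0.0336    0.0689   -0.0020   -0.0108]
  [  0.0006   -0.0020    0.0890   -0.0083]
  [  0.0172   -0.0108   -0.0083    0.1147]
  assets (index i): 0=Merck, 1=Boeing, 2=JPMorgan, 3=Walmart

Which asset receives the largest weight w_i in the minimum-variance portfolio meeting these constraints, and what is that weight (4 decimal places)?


Merck (0.3875)

u=Σ⁻¹μ = [2.4521  2.4751  2.0957  0.3657]
v=Σ⁻¹𝟙 = [14.3402  23.3891  12.5676  9.6797]
a=μᵀu=1.080269  b=𝟙ᵀu=7.388526  c=𝟙ᵀv=59.976595  D=ac−b²=10.200562
λ₁=(c·0.160−b)/D = (59.976595·0.160−7.388526)/10.200562 = 0.216432
λ₂=(a−b·0.160)/D = (1.080269−7.388526·0.160)/10.200562 = -0.009989
w* = 0.216432·u + -0.009989·v:
  w_0 = 0.216432·2.4521 + -0.009989·14.3402 = 0.3875  (Merck)
  w_1 = 0.216432·2.4751 + -0.009989·23.3891 = 0.3020  (Boeing)
  w_2 = 0.216432·2.0957 + -0.009989·12.5676 = 0.3280  (JPMorgan)
  w_3 = 0.216432·0.3657 + -0.009989·9.6797 = -0.0175  (Walmart)
Σw_i=1.0000  μᵀw=0.1600
σ²=wᵀΣw=λ₁·μ_p+λ₂ = 0.216432·0.160 + -0.009989 = 0.024640 ≈ 0.0246


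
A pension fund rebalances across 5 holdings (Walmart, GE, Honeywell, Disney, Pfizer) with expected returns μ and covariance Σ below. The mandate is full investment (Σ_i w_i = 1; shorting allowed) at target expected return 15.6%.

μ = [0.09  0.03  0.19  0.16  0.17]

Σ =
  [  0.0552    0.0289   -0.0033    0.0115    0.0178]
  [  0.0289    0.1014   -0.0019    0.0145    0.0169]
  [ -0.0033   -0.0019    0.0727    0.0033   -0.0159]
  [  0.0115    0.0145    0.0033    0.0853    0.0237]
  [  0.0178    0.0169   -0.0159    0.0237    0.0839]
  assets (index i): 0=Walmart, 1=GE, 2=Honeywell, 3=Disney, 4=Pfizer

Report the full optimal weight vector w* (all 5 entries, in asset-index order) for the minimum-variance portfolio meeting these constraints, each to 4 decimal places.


0.2183  0.0197  0.3790  0.1363  0.2467

g=Σ⁻¹μ = [1.1483  -0.4886  3.0753  1.0856  2.1572]
h=Σ⁻¹𝟙 = [12.5256  4.1038  16.3118  5.9723  9.8392]
a=μᵀg=1.213424  b=𝟙ᵀg=6.977870  c=𝟙ᵀh=48.752547  D=ac−b²=10.466818
λ₁=(c·0.156−b)/D = (48.752547·0.156−6.977870)/10.466818 = 0.059954
λ₂=(a−b·0.156)/D = (1.213424−6.977870·0.156)/10.466818 = 0.011931
w* = 0.059954·g + 0.011931·h:
  w_0 = 0.059954·1.1483 + 0.011931·12.5256 = 0.2183  (Walmart)
  w_1 = 0.059954·-0.4886 + 0.011931·4.1038 = 0.0197  (GE)
  w_2 = 0.059954·3.0753 + 0.011931·16.3118 = 0.3790  (Honeywell)
  w_3 = 0.059954·1.0856 + 0.011931·5.9723 = 0.1363  (Disney)
  w_4 = 0.059954·2.1572 + 0.011931·9.8392 = 0.2467  (Pfizer)
Σw_i=1.0000  μᵀw=0.1560
σ²=wᵀΣw=λ₁·μ_p+λ₂ = 0.059954·0.156 + 0.011931 = 0.021283 ≈ 0.0213


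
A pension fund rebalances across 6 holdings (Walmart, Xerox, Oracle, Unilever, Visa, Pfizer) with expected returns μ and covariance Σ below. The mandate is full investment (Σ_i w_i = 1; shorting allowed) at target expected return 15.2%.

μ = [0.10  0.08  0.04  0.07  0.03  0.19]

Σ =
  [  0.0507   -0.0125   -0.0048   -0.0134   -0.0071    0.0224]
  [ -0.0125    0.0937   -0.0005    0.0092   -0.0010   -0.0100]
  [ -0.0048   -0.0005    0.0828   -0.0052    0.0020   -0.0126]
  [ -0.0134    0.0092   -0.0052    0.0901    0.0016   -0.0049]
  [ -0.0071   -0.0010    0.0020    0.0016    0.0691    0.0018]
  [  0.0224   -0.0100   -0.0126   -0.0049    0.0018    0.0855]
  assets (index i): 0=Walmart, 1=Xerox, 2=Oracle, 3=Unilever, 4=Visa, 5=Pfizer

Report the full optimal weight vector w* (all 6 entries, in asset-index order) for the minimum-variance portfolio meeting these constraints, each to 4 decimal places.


x=Σ⁻¹μ = [1.8033  1.2217  0.9675  1.0802  0.5298  2.0860]
y=Σ⁻¹𝟙 = [26.8375  14.0339  15.6354  14.7638  16.4007  9.1112]
a=μᵀx=0.804616  b=𝟙ᵀx=7.688485  c=𝟙ᵀy=96.782406  D=ac−b²=18.759829
λ₁=(c·0.152−b)/D = (96.782406·0.152−7.688485)/18.759829 = 0.374334
λ₂=(a−b·0.152)/D = (0.804616−7.688485·0.152)/18.759829 = -0.019405
w* = 0.374334·x + -0.019405·y:
  w_0 = 0.374334·1.8033 + -0.019405·26.8375 = 0.1542  (Walmart)
  w_1 = 0.374334·1.2217 + -0.019405·14.0339 = 0.1850  (Xerox)
  w_2 = 0.374334·0.9675 + -0.019405·15.6354 = 0.0588  (Oracle)
  w_3 = 0.374334·1.0802 + -0.019405·14.7638 = 0.1179  (Unilever)
  w_4 = 0.374334·0.5298 + -0.019405·16.4007 = -0.1199  (Visa)
  w_5 = 0.374334·2.0860 + -0.019405·9.1112 = 0.6041  (Pfizer)
Σw_i=1.0000  μᵀw=0.1520
σ²=wᵀΣw=λ₁·μ_p+λ₂ = 0.374334·0.152 + -0.019405 = 0.037494 ≈ 0.0375

0.1542  0.1850  0.0588  0.1179  -0.1199  0.6041


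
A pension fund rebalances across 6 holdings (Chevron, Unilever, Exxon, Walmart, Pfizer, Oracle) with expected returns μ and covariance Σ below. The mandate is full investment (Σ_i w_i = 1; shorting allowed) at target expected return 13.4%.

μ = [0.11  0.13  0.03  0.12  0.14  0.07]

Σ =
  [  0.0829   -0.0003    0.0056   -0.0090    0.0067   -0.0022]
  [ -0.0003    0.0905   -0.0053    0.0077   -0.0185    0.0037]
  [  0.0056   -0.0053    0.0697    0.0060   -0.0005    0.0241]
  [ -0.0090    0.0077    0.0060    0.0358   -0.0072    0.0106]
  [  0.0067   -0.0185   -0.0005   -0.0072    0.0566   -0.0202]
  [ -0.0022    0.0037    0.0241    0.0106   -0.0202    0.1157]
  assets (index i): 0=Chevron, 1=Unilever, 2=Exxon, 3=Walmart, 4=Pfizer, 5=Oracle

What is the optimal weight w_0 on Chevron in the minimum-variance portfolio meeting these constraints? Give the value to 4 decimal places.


0.1320

p=Σ⁻¹μ = [1.4861  1.8252  -0.1668  3.8380  3.7038  0.9047]
q=Σ⁻¹𝟙 = [12.6880  14.4444  9.0822  29.5180  27.8214  8.6836]
a=μᵀp=1.438158  b=𝟙ᵀp=11.590929  c=𝟙ᵀq=102.237630  D=ac−b²=12.684237
λ₁=(c·0.134−b)/D = (102.237630·0.134−11.590929)/12.684237 = 0.166263
λ₂=(a−b·0.134)/D = (1.438158−11.590929·0.134)/12.684237 = -0.009068
w* = 0.166263·p + -0.009068·q:
  w_0 = 0.166263·1.4861 + -0.009068·12.6880 = 0.1320  (Chevron)
  w_1 = 0.166263·1.8252 + -0.009068·14.4444 = 0.1725  (Unilever)
  w_2 = 0.166263·-0.1668 + -0.009068·9.0822 = -0.1101  (Exxon)
  w_3 = 0.166263·3.8380 + -0.009068·29.5180 = 0.3704  (Walmart)
  w_4 = 0.166263·3.7038 + -0.009068·27.8214 = 0.3635  (Pfizer)
  w_5 = 0.166263·0.9047 + -0.009068·8.6836 = 0.0717  (Oracle)
Σw_i=1.0000  μᵀw=0.1340
σ²=wᵀΣw=λ₁·μ_p+λ₂ = 0.166263·0.134 + -0.009068 = 0.013211 ≈ 0.0132


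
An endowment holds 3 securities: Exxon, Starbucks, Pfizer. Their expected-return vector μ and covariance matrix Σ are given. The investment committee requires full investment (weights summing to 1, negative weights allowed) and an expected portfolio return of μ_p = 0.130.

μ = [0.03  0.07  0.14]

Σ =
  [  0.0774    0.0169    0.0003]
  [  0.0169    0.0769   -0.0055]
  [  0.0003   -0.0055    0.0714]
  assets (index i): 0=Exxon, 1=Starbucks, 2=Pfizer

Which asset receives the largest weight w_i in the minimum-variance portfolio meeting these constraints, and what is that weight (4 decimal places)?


p=Σ⁻¹μ = [0.1566  1.0217  2.0388]
q=Σ⁻¹𝟙 = [10.2841  11.8075  14.8719]
a=μᵀp=0.361651  b=𝟙ᵀp=3.217117  c=𝟙ᵀq=36.963529  D=ac−b²=3.018073
λ₁=(c·0.130−b)/D = (36.963529·0.130−3.217117)/3.018073 = 0.526211
λ₂=(a−b·0.130)/D = (0.361651−3.217117·0.130)/3.018073 = -0.018745
w* = 0.526211·p + -0.018745·q:
  w_0 = 0.526211·0.1566 + -0.018745·10.2841 = -0.1104  (Exxon)
  w_1 = 0.526211·1.0217 + -0.018745·11.8075 = 0.3163  (Starbucks)
  w_2 = 0.526211·2.0388 + -0.018745·14.8719 = 0.7941  (Pfizer)
Σw_i=1.0000  μᵀw=0.1300
σ²=wᵀΣw=λ₁·μ_p+λ₂ = 0.526211·0.130 + -0.018745 = 0.049662 ≈ 0.0497

Pfizer (0.7941)


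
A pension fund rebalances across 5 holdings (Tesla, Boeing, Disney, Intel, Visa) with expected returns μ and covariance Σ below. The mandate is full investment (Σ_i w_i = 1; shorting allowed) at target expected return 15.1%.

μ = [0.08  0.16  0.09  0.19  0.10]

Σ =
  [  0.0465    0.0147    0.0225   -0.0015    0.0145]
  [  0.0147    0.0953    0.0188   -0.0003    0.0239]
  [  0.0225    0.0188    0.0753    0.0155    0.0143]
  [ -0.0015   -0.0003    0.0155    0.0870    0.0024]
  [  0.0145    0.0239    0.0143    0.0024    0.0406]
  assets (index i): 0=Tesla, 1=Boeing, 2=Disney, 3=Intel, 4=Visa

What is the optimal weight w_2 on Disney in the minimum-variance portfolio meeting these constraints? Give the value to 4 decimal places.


u=Σ⁻¹μ = [1.0656  1.2261  -0.1228  2.1932  1.2743]
v=Σ⁻¹𝟙 = [14.4122  3.8368  2.8277  10.8221  15.5890]
a=μᵀu=0.814517  b=𝟙ᵀu=5.636469  c=𝟙ᵀv=47.487889  D=ac−b²=6.909930
λ₁=(c·0.151−b)/D = (47.487889·0.151−5.636469)/6.909930 = 0.222029
λ₂=(a−b·0.151)/D = (0.814517−5.636469·0.151)/6.909930 = -0.005295
w* = 0.222029·u + -0.005295·v:
  w_0 = 0.222029·1.0656 + -0.005295·14.4122 = 0.1603  (Tesla)
  w_1 = 0.222029·1.2261 + -0.005295·3.8368 = 0.2519  (Boeing)
  w_2 = 0.222029·-0.1228 + -0.005295·2.8277 = -0.0422  (Disney)
  w_3 = 0.222029·2.1932 + -0.005295·10.8221 = 0.4297  (Intel)
  w_4 = 0.222029·1.2743 + -0.005295·15.5890 = 0.2004  (Visa)
Σw_i=1.0000  μᵀw=0.1510
σ²=wᵀΣw=λ₁·μ_p+λ₂ = 0.222029·0.151 + -0.005295 = 0.028231 ≈ 0.0282

-0.0422


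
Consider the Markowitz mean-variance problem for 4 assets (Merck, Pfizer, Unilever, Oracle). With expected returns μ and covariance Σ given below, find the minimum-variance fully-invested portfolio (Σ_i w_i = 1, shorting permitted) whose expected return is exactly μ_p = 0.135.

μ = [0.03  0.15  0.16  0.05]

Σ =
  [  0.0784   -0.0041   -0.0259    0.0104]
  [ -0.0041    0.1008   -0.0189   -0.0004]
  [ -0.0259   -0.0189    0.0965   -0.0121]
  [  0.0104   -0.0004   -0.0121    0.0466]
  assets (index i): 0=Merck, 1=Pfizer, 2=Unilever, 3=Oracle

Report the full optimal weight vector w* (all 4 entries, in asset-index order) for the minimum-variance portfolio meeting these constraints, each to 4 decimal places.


0.0777  0.3784  0.4429  0.1010

g=Σ⁻¹μ = [1.1298  2.0170  2.5442  1.4988]
h=Σ⁻¹𝟙 = [17.3145  14.6109  20.7696  23.1134]
a=μᵀg=0.818469  b=𝟙ᵀg=7.189875  c=𝟙ᵀh=75.808416  D=ac−b²=10.352497
λ₁=(c·0.135−b)/D = (75.808416·0.135−7.189875)/10.352497 = 0.294061
λ₂=(a−b·0.135)/D = (0.818469−7.189875·0.135)/10.352497 = -0.014698
w* = 0.294061·g + -0.014698·h:
  w_0 = 0.294061·1.1298 + -0.014698·17.3145 = 0.0777  (Merck)
  w_1 = 0.294061·2.0170 + -0.014698·14.6109 = 0.3784  (Pfizer)
  w_2 = 0.294061·2.5442 + -0.014698·20.7696 = 0.4429  (Unilever)
  w_3 = 0.294061·1.4988 + -0.014698·23.1134 = 0.1010  (Oracle)
Σw_i=1.0000  μᵀw=0.1350
σ²=wᵀΣw=λ₁·μ_p+λ₂ = 0.294061·0.135 + -0.014698 = 0.025000 ≈ 0.0250


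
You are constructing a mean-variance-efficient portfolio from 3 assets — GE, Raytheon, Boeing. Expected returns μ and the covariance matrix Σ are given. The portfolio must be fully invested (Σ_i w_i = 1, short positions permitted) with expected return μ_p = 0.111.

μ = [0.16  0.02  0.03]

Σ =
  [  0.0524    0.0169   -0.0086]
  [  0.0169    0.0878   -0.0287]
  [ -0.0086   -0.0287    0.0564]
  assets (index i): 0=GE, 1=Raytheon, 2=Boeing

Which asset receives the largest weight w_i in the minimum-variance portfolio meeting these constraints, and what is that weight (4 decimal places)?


u=Σ⁻¹μ = [3.2391  -0.0724  0.9890]
v=Σ⁻¹𝟙 = [18.2715  17.4879  29.4156]
a=μᵀu=0.546477  b=𝟙ᵀu=4.155670  c=𝟙ᵀv=65.175003  D=ac−b²=18.347055
λ₁=(c·0.111−b)/D = (65.175003·0.111−4.155670)/18.347055 = 0.167806
λ₂=(a−b·0.111)/D = (0.546477−4.155670·0.111)/18.347055 = 0.004644
w* = 0.167806·u + 0.004644·v:
  w_0 = 0.167806·3.2391 + 0.004644·18.2715 = 0.6284  (GE)
  w_1 = 0.167806·-0.0724 + 0.004644·17.4879 = 0.0691  (Raytheon)
  w_2 = 0.167806·0.9890 + 0.004644·29.4156 = 0.3026  (Boeing)
Σw_i=1.0000  μᵀw=0.1110
σ²=wᵀΣw=λ₁·μ_p+λ₂ = 0.167806·0.111 + 0.004644 = 0.023270 ≈ 0.0233

GE (0.6284)


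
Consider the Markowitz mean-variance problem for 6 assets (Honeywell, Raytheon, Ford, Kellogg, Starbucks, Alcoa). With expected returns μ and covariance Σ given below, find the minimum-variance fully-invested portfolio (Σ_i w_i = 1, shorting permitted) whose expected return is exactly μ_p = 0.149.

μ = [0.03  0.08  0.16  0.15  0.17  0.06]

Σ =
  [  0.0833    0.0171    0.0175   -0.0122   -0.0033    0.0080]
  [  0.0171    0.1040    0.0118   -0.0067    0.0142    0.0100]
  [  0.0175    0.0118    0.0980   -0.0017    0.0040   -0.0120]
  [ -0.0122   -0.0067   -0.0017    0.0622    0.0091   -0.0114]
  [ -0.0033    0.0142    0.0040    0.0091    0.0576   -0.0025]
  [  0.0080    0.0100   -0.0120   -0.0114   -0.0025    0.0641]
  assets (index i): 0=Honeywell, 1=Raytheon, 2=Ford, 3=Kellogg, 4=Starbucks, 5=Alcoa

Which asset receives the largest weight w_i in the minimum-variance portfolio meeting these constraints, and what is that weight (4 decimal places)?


p=Σ⁻¹μ = [0.2564  0.1861  1.7187  2.4835  2.4838  1.7353]
q=Σ⁻¹𝟙 = [10.6945  4.2643  9.9773  20.4827  13.8466  19.6513]
a=μᵀp=1.196459  b=𝟙ᵀp=8.863762  c=𝟙ᵀq=78.916763  D=ac−b²=15.854422
λ₁=(c·0.149−b)/D = (78.916763·0.149−8.863762)/15.854422 = 0.182589
λ₂=(a−b·0.149)/D = (1.196459−8.863762·0.149)/15.854422 = -0.007836
w* = 0.182589·p + -0.007836·q:
  w_0 = 0.182589·0.2564 + -0.007836·10.6945 = -0.0370  (Honeywell)
  w_1 = 0.182589·0.1861 + -0.007836·4.2643 = 0.0006  (Raytheon)
  w_2 = 0.182589·1.7187 + -0.007836·9.9773 = 0.2356  (Ford)
  w_3 = 0.182589·2.4835 + -0.007836·20.4827 = 0.2930  (Kellogg)
  w_4 = 0.182589·2.4838 + -0.007836·13.8466 = 0.3450  (Starbucks)
  w_5 = 0.182589·1.7353 + -0.007836·19.6513 = 0.1629  (Alcoa)
Σw_i=1.0000  μᵀw=0.1490
σ²=wᵀΣw=λ₁·μ_p+λ₂ = 0.182589·0.149 + -0.007836 = 0.019369 ≈ 0.0194

Starbucks (0.3450)


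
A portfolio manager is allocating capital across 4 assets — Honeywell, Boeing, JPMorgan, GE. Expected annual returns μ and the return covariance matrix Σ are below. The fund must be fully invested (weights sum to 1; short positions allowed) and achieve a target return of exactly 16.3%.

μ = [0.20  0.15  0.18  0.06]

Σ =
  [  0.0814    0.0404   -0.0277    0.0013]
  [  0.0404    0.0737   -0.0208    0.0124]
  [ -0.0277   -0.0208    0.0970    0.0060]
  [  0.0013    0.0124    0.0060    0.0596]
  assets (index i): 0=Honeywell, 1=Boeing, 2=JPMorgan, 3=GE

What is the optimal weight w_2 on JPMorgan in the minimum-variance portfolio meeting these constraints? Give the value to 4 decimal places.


x=Σ⁻¹μ = [2.8229  1.2409  2.9035  0.3947]
y=Σ⁻¹𝟙 = [12.9817  8.4649  15.0137  13.2228]
a=μᵀx=1.297010  b=𝟙ᵀx=7.361891  c=𝟙ᵀy=49.682987  D=ac−b²=10.241886
λ₁=(c·0.163−b)/D = (49.682987·0.163−7.361891)/10.241886 = 0.071904
λ₂=(a−b·0.163)/D = (1.297010−7.361891·0.163)/10.241886 = 0.009473
w* = 0.071904·x + 0.009473·y:
  w_0 = 0.071904·2.8229 + 0.009473·12.9817 = 0.3260  (Honeywell)
  w_1 = 0.071904·1.2409 + 0.009473·8.4649 = 0.1694  (Boeing)
  w_2 = 0.071904·2.9035 + 0.009473·15.0137 = 0.3510  (JPMorgan)
  w_3 = 0.071904·0.3947 + 0.009473·13.2228 = 0.1536  (GE)
Σw_i=1.0000  μᵀw=0.1630
σ²=wᵀΣw=λ₁·μ_p+λ₂ = 0.071904·0.163 + 0.009473 = 0.021193 ≈ 0.0212

0.3510


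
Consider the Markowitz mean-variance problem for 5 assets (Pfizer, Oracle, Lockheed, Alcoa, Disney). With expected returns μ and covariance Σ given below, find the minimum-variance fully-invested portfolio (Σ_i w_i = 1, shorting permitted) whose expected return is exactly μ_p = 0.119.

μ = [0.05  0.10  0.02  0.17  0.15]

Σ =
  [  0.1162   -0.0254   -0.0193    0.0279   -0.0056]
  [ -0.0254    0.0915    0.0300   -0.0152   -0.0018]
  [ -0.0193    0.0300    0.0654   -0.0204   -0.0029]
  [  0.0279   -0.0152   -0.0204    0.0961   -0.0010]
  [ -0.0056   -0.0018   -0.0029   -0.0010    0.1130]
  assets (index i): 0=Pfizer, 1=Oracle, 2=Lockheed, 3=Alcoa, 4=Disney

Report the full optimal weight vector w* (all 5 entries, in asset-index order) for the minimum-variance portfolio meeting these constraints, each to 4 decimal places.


0.0947  0.2315  0.1257  0.3192  0.2289

x=Σ⁻¹μ = [0.4058  1.4125  0.4594  1.9867  1.3994]
y=Σ⁻¹𝟙 = [11.3467  10.3973  18.2958  12.7457  10.1598]
a=μᵀx=0.718371  b=𝟙ᵀx=5.663726  c=𝟙ᵀy=62.945414  D=ac−b²=13.140354
λ₁=(c·0.119−b)/D = (62.945414·0.119−5.663726)/13.140354 = 0.139021
λ₂=(a−b·0.119)/D = (0.718371−5.663726·0.119)/13.140354 = 0.003378
w* = 0.139021·x + 0.003378·y:
  w_0 = 0.139021·0.4058 + 0.003378·11.3467 = 0.0947  (Pfizer)
  w_1 = 0.139021·1.4125 + 0.003378·10.3973 = 0.2315  (Oracle)
  w_2 = 0.139021·0.4594 + 0.003378·18.2958 = 0.1257  (Lockheed)
  w_3 = 0.139021·1.9867 + 0.003378·12.7457 = 0.3192  (Alcoa)
  w_4 = 0.139021·1.3994 + 0.003378·10.1598 = 0.2289  (Disney)
Σw_i=1.0000  μᵀw=0.1190
σ²=wᵀΣw=λ₁·μ_p+λ₂ = 0.139021·0.119 + 0.003378 = 0.019921 ≈ 0.0199


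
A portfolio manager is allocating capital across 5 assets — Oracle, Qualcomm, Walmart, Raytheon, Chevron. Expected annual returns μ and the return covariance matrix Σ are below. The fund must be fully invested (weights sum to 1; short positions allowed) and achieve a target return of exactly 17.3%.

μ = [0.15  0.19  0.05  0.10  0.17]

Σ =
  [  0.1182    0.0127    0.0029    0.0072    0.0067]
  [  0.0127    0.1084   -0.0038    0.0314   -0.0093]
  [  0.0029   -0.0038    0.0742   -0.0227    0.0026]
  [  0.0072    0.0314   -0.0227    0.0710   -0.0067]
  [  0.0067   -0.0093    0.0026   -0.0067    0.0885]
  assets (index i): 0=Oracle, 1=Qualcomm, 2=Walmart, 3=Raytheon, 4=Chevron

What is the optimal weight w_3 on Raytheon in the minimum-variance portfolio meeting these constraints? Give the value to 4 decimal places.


0.0388

g=Σ⁻¹μ = [0.8926  1.5255  0.9988  1.1581  2.0720]
h=Σ⁻¹𝟙 = [5.6530  4.9159  18.7331  18.4812  12.2368]
a=μᵀg=0.941725  b=𝟙ᵀg=6.647019  c=𝟙ᵀh=60.020094  D=ac−b²=12.339570
λ₁=(c·0.173−b)/D = (60.020094·0.173−6.647019)/12.339570 = 0.302803
λ₂=(a−b·0.173)/D = (0.941725−6.647019·0.173)/12.339570 = -0.016873
w* = 0.302803·g + -0.016873·h:
  w_0 = 0.302803·0.8926 + -0.016873·5.6530 = 0.1749  (Oracle)
  w_1 = 0.302803·1.5255 + -0.016873·4.9159 = 0.3790  (Qualcomm)
  w_2 = 0.302803·0.9988 + -0.016873·18.7331 = -0.0136  (Walmart)
  w_3 = 0.302803·1.1581 + -0.016873·18.4812 = 0.0388  (Raytheon)
  w_4 = 0.302803·2.0720 + -0.016873·12.2368 = 0.4209  (Chevron)
Σw_i=1.0000  μᵀw=0.1730
σ²=wᵀΣw=λ₁·μ_p+λ₂ = 0.302803·0.173 + -0.016873 = 0.035512 ≈ 0.0355


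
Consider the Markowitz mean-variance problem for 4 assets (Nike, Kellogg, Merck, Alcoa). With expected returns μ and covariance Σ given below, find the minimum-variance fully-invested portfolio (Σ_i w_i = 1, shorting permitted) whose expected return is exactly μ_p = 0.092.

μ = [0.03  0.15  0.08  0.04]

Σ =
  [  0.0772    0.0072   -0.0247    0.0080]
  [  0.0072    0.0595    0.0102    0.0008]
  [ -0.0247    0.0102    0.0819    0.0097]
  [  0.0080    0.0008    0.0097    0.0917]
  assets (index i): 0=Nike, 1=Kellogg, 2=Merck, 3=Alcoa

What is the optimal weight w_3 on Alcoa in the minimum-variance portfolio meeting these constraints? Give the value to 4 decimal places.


0.1246

p=Σ⁻¹μ = [0.3842  2.3392  0.7657  0.3013]
q=Σ⁻¹𝟙 = [15.6044  12.3362  14.4431  7.9084]
a=μᵀp=0.435711  b=𝟙ᵀp=3.790338  c=𝟙ᵀq=50.291983  D=ac−b²=7.546119
λ₁=(c·0.092−b)/D = (50.291983·0.092−3.790338)/7.546119 = 0.110855
λ₂=(a−b·0.092)/D = (0.435711−3.790338·0.092)/7.546119 = 0.011529
w* = 0.110855·p + 0.011529·q:
  w_0 = 0.110855·0.3842 + 0.011529·15.6044 = 0.2225  (Nike)
  w_1 = 0.110855·2.3392 + 0.011529·12.3362 = 0.4015  (Kellogg)
  w_2 = 0.110855·0.7657 + 0.011529·14.4431 = 0.2514  (Merck)
  w_3 = 0.110855·0.3013 + 0.011529·7.9084 = 0.1246  (Alcoa)
Σw_i=1.0000  μᵀw=0.0920
σ²=wᵀΣw=λ₁·μ_p+λ₂ = 0.110855·0.092 + 0.011529 = 0.021728 ≈ 0.0217


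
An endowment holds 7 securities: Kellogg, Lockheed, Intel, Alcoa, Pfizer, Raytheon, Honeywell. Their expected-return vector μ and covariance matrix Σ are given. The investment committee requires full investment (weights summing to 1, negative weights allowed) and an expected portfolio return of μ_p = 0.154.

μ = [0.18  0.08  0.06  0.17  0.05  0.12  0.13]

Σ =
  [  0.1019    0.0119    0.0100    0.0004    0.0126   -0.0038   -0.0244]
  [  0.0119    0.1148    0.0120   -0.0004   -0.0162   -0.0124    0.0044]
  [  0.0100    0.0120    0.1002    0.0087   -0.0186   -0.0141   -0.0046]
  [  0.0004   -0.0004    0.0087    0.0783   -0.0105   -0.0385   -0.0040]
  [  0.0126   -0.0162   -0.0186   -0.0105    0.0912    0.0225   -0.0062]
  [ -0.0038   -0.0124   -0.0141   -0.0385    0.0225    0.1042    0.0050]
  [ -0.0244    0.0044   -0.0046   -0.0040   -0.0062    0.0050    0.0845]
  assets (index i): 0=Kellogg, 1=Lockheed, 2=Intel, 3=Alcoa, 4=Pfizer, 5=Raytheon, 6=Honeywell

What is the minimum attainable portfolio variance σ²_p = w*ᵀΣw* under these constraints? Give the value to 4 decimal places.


0.0148

u=Σ⁻¹μ = [2.1953  0.6675  0.5233  3.4914  0.4118  2.4767  2.2150]
v=Σ⁻¹𝟙 = [10.3432  9.6279  11.4235  22.6388  12.9557  17.4683  15.9302]
a=μᵀu=1.679224  b=𝟙ᵀu=11.980914  c=𝟙ᵀv=100.387592  D=ac−b²=25.030996
λ₁=(c·0.154−b)/D = (100.387592·0.154−11.980914)/25.030996 = 0.138979
λ₂=(a−b·0.154)/D = (1.679224−11.980914·0.154)/25.030996 = -0.006625
w* = 0.138979·u + -0.006625·v:
  w_0 = 0.138979·2.1953 + -0.006625·10.3432 = 0.2366  (Kellogg)
  w_1 = 0.138979·0.6675 + -0.006625·9.6279 = 0.0290  (Lockheed)
  w_2 = 0.138979·0.5233 + -0.006625·11.4235 = -0.0030  (Intel)
  w_3 = 0.138979·3.4914 + -0.006625·22.6388 = 0.3352  (Alcoa)
  w_4 = 0.138979·0.4118 + -0.006625·12.9557 = -0.0286  (Pfizer)
  w_5 = 0.138979·2.4767 + -0.006625·17.4683 = 0.2285  (Raytheon)
  w_6 = 0.138979·2.2150 + -0.006625·15.9302 = 0.2023  (Honeywell)
Σw_i=1.0000  μᵀw=0.1540
σ²=wᵀΣw=λ₁·μ_p+λ₂ = 0.138979·0.154 + -0.006625 = 0.014777 ≈ 0.0148


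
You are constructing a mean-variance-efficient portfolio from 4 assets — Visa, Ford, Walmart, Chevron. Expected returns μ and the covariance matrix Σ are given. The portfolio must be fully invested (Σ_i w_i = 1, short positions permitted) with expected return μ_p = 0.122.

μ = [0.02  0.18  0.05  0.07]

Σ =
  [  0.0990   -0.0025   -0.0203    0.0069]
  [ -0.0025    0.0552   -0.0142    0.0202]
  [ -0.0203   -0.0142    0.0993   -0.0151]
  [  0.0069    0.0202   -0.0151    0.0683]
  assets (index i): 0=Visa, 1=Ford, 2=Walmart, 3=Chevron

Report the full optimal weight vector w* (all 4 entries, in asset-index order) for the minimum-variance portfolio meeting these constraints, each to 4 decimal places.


x=Σ⁻¹μ = [0.5109  3.5082  1.1381  0.1873]
y=Σ⁻¹𝟙 = [13.3149  18.9460  17.2516  11.5068]
a=μᵀx=0.711722  b=𝟙ᵀx=5.344640  c=𝟙ᵀy=61.019307  D=ac−b²=14.863613
λ₁=(c·0.122−b)/D = (61.019307·0.122−5.344640)/14.863613 = 0.141265
λ₂=(a−b·0.122)/D = (0.711722−5.344640·0.122)/14.863613 = 0.004015
w* = 0.141265·x + 0.004015·y:
  w_0 = 0.141265·0.5109 + 0.004015·13.3149 = 0.1256  (Visa)
  w_1 = 0.141265·3.5082 + 0.004015·18.9460 = 0.5717  (Ford)
  w_2 = 0.141265·1.1381 + 0.004015·17.2516 = 0.2300  (Walmart)
  w_3 = 0.141265·0.1873 + 0.004015·11.5068 = 0.0727  (Chevron)
Σw_i=1.0000  μᵀw=0.1220
σ²=wᵀΣw=λ₁·μ_p+λ₂ = 0.141265·0.122 + 0.004015 = 0.021249 ≈ 0.0212

0.1256  0.5717  0.2300  0.0727


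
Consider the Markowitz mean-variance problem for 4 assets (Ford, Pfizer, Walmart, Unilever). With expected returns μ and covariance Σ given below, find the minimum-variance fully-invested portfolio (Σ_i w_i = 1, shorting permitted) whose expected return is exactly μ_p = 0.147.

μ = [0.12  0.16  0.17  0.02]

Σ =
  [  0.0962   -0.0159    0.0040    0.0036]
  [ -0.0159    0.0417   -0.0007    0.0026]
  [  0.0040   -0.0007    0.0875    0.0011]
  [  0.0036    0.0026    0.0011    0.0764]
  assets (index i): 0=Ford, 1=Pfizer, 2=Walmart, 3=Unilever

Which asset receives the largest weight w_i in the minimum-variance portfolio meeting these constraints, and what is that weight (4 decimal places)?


p=Σ⁻¹μ = [1.9305  4.6056  1.8916  -0.0132]
q=Σ⁻¹𝟙 = [14.3001  28.9127  10.8644  11.2748]
a=μᵀp=1.289858  b=𝟙ᵀp=8.414493  c=𝟙ᵀq=65.352035  D=ac−b²=13.491176
λ₁=(c·0.147−b)/D = (65.352035·0.147−8.414493)/13.491176 = 0.088373
λ₂=(a−b·0.147)/D = (1.289858−8.414493·0.147)/13.491176 = 0.003923
w* = 0.088373·p + 0.003923·q:
  w_0 = 0.088373·1.9305 + 0.003923·14.3001 = 0.2267  (Ford)
  w_1 = 0.088373·4.6056 + 0.003923·28.9127 = 0.5204  (Pfizer)
  w_2 = 0.088373·1.8916 + 0.003923·10.8644 = 0.2098  (Walmart)
  w_3 = 0.088373·-0.0132 + 0.003923·11.2748 = 0.0431  (Unilever)
Σw_i=1.0000  μᵀw=0.1470
σ²=wᵀΣw=λ₁·μ_p+λ₂ = 0.088373·0.147 + 0.003923 = 0.016914 ≈ 0.0169

Pfizer (0.5204)


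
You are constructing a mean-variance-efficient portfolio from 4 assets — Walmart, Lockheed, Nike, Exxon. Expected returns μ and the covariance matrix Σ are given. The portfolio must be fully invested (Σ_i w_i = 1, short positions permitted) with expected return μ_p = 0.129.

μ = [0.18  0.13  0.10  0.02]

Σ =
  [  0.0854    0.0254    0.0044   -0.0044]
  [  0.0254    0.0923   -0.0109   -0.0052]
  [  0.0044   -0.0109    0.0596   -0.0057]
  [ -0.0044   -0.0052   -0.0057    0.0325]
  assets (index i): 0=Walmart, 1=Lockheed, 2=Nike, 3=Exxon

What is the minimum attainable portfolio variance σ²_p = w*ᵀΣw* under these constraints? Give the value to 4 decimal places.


0.0253

p=Σ⁻¹μ = [1.7114  1.2409  1.9105  1.3807]
q=Σ⁻¹𝟙 = [8.5861  13.2297  22.1927  37.9407]
a=μᵀp=0.688026  b=𝟙ᵀp=6.243457  c=𝟙ᵀq=81.949286  D=ac−b²=17.402479
λ₁=(c·0.129−b)/D = (81.949286·0.129−6.243457)/17.402479 = 0.248700
λ₂=(a−b·0.129)/D = (0.688026−6.243457·0.129)/17.402479 = -0.006745
w* = 0.248700·p + -0.006745·q:
  w_0 = 0.248700·1.7114 + -0.006745·8.5861 = 0.3677  (Walmart)
  w_1 = 0.248700·1.2409 + -0.006745·13.2297 = 0.2194  (Lockheed)
  w_2 = 0.248700·1.9105 + -0.006745·22.1927 = 0.3255  (Nike)
  w_3 = 0.248700·1.3807 + -0.006745·37.9407 = 0.0875  (Exxon)
Σw_i=1.0000  μᵀw=0.1290
σ²=wᵀΣw=λ₁·μ_p+λ₂ = 0.248700·0.129 + -0.006745 = 0.025337 ≈ 0.0253


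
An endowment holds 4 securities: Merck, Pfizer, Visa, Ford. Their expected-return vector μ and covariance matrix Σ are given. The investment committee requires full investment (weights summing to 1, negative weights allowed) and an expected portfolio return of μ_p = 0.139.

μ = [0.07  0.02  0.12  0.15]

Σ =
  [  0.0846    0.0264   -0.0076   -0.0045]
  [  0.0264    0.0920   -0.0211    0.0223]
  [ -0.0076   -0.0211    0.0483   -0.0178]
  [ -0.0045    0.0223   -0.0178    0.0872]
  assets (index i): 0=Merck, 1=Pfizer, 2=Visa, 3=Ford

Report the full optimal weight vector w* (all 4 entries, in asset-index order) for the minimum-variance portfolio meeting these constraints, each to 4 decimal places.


x=Σ⁻¹μ = [1.2623  0.0829  3.6435  2.5079]
y=Σ⁻¹𝟙 = [12.2016  11.1357  33.4108  16.0699]
a=μᵀx=0.903421  b=𝟙ᵀx=7.496594  c=𝟙ᵀy=72.817915  D=ac−b²=9.586328
λ₁=(c·0.139−b)/D = (72.817915·0.139−7.496594)/9.586328 = 0.273838
λ₂=(a−b·0.139)/D = (0.903421−7.496594·0.139)/9.586328 = -0.014459
w* = 0.273838·x + -0.014459·y:
  w_0 = 0.273838·1.2623 + -0.014459·12.2016 = 0.1692  (Merck)
  w_1 = 0.273838·0.0829 + -0.014459·11.1357 = -0.1383  (Pfizer)
  w_2 = 0.273838·3.6435 + -0.014459·33.4108 = 0.5147  (Visa)
  w_3 = 0.273838·2.5079 + -0.014459·16.0699 = 0.4544  (Ford)
Σw_i=1.0000  μᵀw=0.1390
σ²=wᵀΣw=λ₁·μ_p+λ₂ = 0.273838·0.139 + -0.014459 = 0.023605 ≈ 0.0236

0.1692  -0.1383  0.5147  0.4544
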